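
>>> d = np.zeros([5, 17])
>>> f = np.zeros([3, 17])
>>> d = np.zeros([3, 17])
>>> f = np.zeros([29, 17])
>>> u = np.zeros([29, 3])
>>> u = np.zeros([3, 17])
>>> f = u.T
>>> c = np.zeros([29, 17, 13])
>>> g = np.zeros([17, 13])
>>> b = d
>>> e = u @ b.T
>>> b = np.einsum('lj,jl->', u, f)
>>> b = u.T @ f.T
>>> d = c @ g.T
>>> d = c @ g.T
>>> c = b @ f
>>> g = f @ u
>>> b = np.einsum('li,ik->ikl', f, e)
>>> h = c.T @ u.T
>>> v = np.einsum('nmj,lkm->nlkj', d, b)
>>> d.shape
(29, 17, 17)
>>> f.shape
(17, 3)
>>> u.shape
(3, 17)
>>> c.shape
(17, 3)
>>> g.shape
(17, 17)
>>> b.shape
(3, 3, 17)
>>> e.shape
(3, 3)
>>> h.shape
(3, 3)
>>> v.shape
(29, 3, 3, 17)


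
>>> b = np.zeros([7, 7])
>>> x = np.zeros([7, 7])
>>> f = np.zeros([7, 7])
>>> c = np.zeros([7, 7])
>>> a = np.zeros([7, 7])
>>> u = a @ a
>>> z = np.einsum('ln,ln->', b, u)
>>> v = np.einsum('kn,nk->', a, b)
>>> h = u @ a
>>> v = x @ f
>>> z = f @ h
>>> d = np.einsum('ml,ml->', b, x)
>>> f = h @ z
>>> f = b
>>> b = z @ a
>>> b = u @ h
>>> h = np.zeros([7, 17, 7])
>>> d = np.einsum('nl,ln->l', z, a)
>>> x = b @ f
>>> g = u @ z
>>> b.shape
(7, 7)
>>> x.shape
(7, 7)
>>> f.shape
(7, 7)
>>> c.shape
(7, 7)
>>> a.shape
(7, 7)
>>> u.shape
(7, 7)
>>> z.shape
(7, 7)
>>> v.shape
(7, 7)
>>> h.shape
(7, 17, 7)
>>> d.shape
(7,)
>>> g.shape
(7, 7)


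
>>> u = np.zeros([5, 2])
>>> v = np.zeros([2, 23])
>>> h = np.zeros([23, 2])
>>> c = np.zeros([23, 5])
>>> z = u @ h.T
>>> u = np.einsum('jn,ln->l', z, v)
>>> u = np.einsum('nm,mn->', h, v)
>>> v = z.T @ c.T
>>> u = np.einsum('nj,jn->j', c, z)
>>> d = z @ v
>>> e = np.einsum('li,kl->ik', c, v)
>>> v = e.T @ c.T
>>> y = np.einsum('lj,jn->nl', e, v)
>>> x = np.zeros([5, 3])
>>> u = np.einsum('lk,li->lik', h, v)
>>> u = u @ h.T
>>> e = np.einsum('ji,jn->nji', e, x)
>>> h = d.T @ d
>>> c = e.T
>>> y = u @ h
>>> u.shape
(23, 23, 23)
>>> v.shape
(23, 23)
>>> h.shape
(23, 23)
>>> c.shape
(23, 5, 3)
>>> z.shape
(5, 23)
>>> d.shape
(5, 23)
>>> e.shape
(3, 5, 23)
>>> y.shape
(23, 23, 23)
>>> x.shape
(5, 3)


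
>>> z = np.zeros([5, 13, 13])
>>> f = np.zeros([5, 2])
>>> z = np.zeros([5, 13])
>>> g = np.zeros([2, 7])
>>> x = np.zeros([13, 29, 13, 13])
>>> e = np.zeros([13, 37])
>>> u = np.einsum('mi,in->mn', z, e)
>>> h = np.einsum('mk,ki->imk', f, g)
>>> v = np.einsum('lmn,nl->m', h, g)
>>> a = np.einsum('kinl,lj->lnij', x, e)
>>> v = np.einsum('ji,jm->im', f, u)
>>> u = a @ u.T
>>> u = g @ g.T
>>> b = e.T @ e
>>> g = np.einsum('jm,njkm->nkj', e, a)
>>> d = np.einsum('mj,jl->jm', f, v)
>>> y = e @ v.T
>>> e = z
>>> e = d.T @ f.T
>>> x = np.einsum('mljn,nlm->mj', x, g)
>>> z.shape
(5, 13)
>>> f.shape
(5, 2)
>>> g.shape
(13, 29, 13)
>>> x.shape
(13, 13)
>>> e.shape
(5, 5)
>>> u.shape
(2, 2)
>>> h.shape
(7, 5, 2)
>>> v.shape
(2, 37)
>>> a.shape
(13, 13, 29, 37)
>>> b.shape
(37, 37)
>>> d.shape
(2, 5)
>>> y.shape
(13, 2)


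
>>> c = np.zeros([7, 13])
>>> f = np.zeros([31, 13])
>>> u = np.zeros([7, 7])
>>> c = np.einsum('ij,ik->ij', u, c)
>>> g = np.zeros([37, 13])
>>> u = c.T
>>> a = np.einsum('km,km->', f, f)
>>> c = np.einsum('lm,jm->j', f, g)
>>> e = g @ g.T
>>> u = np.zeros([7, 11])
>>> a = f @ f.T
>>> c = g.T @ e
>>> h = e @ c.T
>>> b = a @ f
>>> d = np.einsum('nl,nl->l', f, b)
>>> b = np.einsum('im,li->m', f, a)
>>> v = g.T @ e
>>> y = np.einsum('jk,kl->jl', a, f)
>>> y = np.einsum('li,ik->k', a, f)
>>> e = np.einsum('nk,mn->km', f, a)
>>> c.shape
(13, 37)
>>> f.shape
(31, 13)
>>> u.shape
(7, 11)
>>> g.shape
(37, 13)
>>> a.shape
(31, 31)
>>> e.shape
(13, 31)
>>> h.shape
(37, 13)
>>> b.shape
(13,)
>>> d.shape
(13,)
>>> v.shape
(13, 37)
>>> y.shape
(13,)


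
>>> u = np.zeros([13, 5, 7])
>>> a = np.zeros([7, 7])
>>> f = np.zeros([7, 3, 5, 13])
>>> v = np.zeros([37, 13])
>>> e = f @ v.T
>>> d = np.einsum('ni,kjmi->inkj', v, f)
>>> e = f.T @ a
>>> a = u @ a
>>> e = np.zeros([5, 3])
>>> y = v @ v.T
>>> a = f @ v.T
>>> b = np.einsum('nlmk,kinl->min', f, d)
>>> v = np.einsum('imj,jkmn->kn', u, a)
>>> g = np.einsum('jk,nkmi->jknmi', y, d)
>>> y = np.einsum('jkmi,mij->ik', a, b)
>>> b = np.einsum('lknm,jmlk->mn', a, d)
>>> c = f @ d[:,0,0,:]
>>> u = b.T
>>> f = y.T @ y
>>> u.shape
(5, 37)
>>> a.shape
(7, 3, 5, 37)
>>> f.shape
(3, 3)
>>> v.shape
(3, 37)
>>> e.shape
(5, 3)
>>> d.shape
(13, 37, 7, 3)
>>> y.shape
(37, 3)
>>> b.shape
(37, 5)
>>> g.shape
(37, 37, 13, 7, 3)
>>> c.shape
(7, 3, 5, 3)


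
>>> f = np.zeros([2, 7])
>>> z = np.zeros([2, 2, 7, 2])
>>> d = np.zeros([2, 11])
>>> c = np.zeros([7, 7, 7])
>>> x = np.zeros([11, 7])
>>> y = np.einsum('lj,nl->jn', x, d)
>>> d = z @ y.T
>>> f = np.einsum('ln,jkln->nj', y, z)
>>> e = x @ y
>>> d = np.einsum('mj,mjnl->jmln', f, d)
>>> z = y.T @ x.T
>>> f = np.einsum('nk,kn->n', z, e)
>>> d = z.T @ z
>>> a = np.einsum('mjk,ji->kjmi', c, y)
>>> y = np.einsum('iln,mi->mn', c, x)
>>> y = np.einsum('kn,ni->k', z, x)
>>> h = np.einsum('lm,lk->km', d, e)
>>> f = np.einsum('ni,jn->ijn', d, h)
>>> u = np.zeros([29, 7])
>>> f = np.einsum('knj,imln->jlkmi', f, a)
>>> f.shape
(11, 7, 11, 7, 7)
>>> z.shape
(2, 11)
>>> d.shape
(11, 11)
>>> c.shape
(7, 7, 7)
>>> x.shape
(11, 7)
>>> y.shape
(2,)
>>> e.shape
(11, 2)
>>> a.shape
(7, 7, 7, 2)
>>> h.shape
(2, 11)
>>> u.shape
(29, 7)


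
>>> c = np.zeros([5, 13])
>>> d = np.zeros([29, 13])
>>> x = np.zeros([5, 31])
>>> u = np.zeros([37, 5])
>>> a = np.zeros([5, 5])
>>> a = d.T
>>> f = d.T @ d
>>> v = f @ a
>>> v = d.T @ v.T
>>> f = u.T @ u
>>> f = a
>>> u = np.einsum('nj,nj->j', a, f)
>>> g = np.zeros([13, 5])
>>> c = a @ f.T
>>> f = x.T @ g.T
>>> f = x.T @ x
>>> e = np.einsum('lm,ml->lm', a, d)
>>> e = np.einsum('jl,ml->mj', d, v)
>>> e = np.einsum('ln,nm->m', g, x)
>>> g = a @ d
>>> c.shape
(13, 13)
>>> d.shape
(29, 13)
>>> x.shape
(5, 31)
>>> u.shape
(29,)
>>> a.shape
(13, 29)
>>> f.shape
(31, 31)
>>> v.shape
(13, 13)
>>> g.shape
(13, 13)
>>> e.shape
(31,)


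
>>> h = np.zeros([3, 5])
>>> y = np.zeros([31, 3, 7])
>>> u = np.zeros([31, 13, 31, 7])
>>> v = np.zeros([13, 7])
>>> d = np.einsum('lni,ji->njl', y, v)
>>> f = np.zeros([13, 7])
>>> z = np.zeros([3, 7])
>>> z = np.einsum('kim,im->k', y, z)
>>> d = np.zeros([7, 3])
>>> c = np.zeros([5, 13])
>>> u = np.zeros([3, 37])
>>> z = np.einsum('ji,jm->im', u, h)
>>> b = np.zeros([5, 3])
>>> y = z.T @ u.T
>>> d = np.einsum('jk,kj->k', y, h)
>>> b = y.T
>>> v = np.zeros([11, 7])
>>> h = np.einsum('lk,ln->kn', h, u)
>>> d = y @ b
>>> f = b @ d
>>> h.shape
(5, 37)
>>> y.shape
(5, 3)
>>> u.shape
(3, 37)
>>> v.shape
(11, 7)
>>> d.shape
(5, 5)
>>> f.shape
(3, 5)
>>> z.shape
(37, 5)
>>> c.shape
(5, 13)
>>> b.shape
(3, 5)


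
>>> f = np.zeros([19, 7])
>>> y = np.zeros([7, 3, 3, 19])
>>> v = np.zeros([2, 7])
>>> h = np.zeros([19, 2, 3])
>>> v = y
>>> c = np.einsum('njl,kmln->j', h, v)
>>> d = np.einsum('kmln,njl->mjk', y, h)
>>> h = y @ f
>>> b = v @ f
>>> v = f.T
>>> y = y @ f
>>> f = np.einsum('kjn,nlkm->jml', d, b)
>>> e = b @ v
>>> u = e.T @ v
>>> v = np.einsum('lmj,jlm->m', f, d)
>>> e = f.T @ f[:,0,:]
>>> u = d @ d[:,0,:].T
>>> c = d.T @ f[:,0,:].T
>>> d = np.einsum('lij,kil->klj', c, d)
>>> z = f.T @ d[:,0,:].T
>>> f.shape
(2, 7, 3)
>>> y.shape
(7, 3, 3, 7)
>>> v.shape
(7,)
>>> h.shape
(7, 3, 3, 7)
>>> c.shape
(7, 2, 2)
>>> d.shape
(3, 7, 2)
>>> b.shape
(7, 3, 3, 7)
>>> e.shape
(3, 7, 3)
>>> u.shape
(3, 2, 3)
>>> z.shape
(3, 7, 3)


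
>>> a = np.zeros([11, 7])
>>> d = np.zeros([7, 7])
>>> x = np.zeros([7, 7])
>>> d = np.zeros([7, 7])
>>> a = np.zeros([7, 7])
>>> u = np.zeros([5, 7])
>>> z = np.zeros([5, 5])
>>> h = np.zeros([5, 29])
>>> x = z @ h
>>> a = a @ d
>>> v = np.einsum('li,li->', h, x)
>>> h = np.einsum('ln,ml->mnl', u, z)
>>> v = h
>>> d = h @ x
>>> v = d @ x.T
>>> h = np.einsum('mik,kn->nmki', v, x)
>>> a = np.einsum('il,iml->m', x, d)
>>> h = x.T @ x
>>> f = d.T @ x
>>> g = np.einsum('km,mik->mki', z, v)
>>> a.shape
(7,)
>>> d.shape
(5, 7, 29)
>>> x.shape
(5, 29)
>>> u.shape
(5, 7)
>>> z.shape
(5, 5)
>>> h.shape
(29, 29)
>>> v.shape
(5, 7, 5)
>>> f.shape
(29, 7, 29)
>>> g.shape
(5, 5, 7)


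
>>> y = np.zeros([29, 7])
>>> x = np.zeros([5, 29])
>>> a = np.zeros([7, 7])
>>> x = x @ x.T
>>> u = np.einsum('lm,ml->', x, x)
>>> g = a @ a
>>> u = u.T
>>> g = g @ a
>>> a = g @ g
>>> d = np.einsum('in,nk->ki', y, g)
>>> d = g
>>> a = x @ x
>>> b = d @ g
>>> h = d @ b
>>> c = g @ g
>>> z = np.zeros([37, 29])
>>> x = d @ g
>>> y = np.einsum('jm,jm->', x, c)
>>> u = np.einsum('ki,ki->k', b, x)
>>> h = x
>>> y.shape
()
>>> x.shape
(7, 7)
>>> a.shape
(5, 5)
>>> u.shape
(7,)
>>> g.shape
(7, 7)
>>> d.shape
(7, 7)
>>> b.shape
(7, 7)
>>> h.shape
(7, 7)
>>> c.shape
(7, 7)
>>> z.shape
(37, 29)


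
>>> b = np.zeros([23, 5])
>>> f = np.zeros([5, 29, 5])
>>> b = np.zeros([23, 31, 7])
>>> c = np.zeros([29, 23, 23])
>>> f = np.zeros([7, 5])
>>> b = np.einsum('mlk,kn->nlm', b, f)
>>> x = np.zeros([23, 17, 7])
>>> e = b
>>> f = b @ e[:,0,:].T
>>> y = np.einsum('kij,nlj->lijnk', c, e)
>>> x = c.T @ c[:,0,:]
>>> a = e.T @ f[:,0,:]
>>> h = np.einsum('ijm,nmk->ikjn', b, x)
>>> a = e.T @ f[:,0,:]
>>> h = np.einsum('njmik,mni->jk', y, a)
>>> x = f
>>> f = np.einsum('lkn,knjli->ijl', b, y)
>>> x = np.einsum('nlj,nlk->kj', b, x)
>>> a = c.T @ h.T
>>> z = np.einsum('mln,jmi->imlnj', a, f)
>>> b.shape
(5, 31, 23)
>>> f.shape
(29, 23, 5)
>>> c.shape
(29, 23, 23)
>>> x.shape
(5, 23)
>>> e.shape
(5, 31, 23)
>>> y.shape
(31, 23, 23, 5, 29)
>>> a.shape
(23, 23, 23)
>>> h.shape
(23, 29)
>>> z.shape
(5, 23, 23, 23, 29)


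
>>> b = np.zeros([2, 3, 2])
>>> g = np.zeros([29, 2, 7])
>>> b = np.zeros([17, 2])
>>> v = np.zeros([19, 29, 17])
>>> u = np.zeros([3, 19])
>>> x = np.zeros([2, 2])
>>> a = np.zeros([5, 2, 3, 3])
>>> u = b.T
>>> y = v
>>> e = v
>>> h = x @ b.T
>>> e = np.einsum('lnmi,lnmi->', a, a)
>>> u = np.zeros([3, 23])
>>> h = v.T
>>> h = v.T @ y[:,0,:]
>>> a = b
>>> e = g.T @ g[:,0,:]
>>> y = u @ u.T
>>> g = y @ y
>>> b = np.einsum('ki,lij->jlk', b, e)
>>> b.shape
(7, 7, 17)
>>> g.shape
(3, 3)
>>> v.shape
(19, 29, 17)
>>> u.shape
(3, 23)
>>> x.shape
(2, 2)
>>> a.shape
(17, 2)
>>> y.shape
(3, 3)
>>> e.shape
(7, 2, 7)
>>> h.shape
(17, 29, 17)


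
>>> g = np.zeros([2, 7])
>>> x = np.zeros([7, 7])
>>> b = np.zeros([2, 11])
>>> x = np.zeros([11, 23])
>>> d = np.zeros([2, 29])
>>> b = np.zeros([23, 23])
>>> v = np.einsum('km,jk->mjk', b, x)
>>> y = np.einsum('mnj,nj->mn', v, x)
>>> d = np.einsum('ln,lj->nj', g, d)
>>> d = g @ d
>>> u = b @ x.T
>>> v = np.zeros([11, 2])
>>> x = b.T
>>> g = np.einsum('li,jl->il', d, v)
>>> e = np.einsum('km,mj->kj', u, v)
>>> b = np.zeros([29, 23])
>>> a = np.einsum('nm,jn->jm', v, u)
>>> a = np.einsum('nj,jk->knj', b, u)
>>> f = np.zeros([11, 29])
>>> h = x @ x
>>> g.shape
(29, 2)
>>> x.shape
(23, 23)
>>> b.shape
(29, 23)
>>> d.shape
(2, 29)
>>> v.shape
(11, 2)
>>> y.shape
(23, 11)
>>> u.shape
(23, 11)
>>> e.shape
(23, 2)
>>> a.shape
(11, 29, 23)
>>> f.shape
(11, 29)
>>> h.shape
(23, 23)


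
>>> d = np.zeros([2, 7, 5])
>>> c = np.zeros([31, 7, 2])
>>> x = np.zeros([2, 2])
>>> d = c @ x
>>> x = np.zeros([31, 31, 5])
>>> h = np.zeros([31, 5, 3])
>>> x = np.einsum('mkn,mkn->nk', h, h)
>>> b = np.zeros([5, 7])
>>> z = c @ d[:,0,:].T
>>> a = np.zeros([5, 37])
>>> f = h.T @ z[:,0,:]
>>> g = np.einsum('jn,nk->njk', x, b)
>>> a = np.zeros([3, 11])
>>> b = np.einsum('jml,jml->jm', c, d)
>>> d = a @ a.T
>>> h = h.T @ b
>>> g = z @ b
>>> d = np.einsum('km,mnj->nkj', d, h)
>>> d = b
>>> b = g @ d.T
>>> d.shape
(31, 7)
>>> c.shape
(31, 7, 2)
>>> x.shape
(3, 5)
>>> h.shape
(3, 5, 7)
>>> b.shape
(31, 7, 31)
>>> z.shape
(31, 7, 31)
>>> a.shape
(3, 11)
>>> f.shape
(3, 5, 31)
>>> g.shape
(31, 7, 7)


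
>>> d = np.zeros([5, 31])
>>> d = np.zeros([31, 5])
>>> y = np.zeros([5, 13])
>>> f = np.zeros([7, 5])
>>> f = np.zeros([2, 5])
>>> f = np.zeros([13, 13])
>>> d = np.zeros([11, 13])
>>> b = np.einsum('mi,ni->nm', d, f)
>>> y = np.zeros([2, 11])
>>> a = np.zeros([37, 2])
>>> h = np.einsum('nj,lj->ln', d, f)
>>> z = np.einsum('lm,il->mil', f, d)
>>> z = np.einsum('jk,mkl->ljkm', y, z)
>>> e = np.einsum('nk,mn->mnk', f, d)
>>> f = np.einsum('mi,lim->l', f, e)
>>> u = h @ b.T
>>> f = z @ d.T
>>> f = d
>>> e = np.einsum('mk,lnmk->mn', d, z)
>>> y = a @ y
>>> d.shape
(11, 13)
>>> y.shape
(37, 11)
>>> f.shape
(11, 13)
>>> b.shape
(13, 11)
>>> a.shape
(37, 2)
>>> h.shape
(13, 11)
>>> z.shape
(13, 2, 11, 13)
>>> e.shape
(11, 2)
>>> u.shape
(13, 13)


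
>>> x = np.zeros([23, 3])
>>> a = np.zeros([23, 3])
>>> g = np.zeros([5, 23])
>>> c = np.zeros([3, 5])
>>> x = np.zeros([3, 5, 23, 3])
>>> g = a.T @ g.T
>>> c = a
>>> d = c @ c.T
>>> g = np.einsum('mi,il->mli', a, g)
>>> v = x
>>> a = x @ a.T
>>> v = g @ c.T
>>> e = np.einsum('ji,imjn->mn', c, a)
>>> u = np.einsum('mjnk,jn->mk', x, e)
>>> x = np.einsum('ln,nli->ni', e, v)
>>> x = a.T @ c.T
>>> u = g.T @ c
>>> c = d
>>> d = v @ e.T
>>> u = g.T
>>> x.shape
(23, 23, 5, 23)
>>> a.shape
(3, 5, 23, 23)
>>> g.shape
(23, 5, 3)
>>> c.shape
(23, 23)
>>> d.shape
(23, 5, 5)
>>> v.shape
(23, 5, 23)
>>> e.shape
(5, 23)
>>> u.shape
(3, 5, 23)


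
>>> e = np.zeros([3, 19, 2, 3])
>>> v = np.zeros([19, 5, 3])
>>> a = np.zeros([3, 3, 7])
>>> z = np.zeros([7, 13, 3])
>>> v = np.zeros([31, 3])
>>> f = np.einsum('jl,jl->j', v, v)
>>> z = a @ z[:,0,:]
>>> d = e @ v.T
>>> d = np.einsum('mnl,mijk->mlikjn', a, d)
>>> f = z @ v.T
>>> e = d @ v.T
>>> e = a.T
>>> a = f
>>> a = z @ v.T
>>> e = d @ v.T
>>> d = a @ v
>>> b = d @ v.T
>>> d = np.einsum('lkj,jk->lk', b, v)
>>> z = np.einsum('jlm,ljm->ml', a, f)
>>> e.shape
(3, 7, 19, 31, 2, 31)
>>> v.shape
(31, 3)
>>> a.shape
(3, 3, 31)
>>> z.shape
(31, 3)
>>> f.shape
(3, 3, 31)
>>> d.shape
(3, 3)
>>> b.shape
(3, 3, 31)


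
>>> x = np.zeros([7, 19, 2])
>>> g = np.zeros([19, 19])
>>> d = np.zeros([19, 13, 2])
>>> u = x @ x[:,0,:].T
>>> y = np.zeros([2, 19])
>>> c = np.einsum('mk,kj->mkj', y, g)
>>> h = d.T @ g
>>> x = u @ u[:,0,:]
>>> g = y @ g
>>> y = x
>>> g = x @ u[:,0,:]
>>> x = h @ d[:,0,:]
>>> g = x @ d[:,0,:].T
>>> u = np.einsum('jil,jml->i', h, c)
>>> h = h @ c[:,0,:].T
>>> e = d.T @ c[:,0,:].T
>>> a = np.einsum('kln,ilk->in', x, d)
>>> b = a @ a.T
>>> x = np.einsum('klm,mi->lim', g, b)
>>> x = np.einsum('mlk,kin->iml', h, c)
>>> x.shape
(19, 2, 13)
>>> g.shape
(2, 13, 19)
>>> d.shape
(19, 13, 2)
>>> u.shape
(13,)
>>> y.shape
(7, 19, 7)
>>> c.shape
(2, 19, 19)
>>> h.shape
(2, 13, 2)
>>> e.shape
(2, 13, 2)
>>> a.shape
(19, 2)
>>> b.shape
(19, 19)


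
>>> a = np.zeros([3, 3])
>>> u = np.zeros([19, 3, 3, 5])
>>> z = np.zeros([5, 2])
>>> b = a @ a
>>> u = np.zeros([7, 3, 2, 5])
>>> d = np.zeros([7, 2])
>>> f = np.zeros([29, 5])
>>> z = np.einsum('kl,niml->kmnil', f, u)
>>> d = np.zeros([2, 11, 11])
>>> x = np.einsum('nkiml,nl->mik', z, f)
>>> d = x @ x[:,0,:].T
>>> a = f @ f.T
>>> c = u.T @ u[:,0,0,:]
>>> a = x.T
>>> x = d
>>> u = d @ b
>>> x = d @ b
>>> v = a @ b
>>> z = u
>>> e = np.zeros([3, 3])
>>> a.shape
(2, 7, 3)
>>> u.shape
(3, 7, 3)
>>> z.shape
(3, 7, 3)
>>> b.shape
(3, 3)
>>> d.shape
(3, 7, 3)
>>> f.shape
(29, 5)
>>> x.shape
(3, 7, 3)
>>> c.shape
(5, 2, 3, 5)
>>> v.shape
(2, 7, 3)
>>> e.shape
(3, 3)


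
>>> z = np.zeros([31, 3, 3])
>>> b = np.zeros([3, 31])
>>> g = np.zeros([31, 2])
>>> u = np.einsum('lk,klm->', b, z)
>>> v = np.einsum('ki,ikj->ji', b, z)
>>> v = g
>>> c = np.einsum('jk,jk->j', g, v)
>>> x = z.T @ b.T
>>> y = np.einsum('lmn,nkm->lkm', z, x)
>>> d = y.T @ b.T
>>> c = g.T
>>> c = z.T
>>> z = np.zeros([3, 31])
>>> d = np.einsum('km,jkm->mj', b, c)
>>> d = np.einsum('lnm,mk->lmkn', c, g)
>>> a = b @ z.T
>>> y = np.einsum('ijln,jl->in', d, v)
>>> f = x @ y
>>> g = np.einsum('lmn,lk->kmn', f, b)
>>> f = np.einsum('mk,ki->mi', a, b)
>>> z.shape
(3, 31)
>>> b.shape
(3, 31)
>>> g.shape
(31, 3, 3)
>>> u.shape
()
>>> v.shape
(31, 2)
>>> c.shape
(3, 3, 31)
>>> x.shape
(3, 3, 3)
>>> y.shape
(3, 3)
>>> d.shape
(3, 31, 2, 3)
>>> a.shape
(3, 3)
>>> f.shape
(3, 31)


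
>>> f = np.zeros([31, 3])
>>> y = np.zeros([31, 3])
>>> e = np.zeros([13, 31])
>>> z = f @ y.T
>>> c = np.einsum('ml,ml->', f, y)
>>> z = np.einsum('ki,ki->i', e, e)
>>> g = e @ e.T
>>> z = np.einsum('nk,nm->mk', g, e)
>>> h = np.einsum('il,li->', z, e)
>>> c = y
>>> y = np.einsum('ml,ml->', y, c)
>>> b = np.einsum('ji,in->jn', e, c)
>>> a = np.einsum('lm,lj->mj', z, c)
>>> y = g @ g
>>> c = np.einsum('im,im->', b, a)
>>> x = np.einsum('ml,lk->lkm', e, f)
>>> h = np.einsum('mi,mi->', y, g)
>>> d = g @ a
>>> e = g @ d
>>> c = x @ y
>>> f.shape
(31, 3)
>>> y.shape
(13, 13)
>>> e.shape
(13, 3)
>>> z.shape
(31, 13)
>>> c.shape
(31, 3, 13)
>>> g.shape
(13, 13)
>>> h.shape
()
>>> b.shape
(13, 3)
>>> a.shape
(13, 3)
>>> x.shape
(31, 3, 13)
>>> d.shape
(13, 3)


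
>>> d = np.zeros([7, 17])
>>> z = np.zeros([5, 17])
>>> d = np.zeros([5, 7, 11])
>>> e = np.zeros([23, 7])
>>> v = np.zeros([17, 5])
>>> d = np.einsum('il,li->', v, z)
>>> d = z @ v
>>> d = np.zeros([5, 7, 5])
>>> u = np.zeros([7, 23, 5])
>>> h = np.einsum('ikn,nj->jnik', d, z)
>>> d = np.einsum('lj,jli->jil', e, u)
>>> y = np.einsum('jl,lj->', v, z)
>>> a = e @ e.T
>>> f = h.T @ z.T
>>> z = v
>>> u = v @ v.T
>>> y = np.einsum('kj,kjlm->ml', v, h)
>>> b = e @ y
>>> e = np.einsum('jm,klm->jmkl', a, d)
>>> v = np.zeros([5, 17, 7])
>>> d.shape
(7, 5, 23)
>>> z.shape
(17, 5)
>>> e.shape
(23, 23, 7, 5)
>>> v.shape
(5, 17, 7)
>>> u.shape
(17, 17)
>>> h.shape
(17, 5, 5, 7)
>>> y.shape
(7, 5)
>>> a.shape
(23, 23)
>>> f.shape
(7, 5, 5, 5)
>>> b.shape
(23, 5)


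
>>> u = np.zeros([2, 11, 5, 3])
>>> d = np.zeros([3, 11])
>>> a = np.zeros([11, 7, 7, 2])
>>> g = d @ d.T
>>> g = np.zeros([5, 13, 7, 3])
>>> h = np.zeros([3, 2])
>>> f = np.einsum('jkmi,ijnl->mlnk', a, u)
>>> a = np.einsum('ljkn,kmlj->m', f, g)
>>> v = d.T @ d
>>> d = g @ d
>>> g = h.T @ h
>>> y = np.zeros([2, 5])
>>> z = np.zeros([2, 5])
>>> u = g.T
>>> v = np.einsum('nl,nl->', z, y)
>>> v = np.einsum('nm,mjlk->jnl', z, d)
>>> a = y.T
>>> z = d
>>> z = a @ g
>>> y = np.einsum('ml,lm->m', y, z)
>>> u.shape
(2, 2)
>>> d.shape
(5, 13, 7, 11)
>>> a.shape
(5, 2)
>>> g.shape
(2, 2)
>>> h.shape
(3, 2)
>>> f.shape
(7, 3, 5, 7)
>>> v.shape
(13, 2, 7)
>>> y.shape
(2,)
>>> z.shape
(5, 2)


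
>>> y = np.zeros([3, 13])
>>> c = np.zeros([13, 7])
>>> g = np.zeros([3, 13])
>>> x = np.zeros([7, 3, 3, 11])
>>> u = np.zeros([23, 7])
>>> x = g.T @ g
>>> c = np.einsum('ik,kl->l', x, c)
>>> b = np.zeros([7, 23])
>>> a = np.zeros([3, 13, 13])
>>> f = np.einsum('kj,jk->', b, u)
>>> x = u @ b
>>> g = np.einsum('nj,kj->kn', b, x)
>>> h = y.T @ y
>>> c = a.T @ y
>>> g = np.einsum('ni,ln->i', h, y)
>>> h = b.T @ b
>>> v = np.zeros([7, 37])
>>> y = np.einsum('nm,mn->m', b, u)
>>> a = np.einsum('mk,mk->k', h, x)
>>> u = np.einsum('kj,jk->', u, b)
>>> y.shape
(23,)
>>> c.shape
(13, 13, 13)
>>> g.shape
(13,)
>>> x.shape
(23, 23)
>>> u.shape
()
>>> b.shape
(7, 23)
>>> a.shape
(23,)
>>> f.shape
()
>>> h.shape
(23, 23)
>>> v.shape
(7, 37)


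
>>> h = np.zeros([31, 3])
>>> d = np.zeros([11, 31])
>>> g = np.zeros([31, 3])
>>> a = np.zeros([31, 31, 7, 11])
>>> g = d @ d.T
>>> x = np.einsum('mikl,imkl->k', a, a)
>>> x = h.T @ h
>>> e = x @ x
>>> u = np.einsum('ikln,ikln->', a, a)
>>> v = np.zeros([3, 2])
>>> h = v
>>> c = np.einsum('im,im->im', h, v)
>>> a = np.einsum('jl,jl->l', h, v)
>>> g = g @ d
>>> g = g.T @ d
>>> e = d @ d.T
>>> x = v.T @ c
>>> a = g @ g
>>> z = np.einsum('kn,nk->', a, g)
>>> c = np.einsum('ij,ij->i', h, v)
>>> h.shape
(3, 2)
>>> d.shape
(11, 31)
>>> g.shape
(31, 31)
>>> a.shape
(31, 31)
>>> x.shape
(2, 2)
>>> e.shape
(11, 11)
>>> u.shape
()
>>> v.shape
(3, 2)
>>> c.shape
(3,)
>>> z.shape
()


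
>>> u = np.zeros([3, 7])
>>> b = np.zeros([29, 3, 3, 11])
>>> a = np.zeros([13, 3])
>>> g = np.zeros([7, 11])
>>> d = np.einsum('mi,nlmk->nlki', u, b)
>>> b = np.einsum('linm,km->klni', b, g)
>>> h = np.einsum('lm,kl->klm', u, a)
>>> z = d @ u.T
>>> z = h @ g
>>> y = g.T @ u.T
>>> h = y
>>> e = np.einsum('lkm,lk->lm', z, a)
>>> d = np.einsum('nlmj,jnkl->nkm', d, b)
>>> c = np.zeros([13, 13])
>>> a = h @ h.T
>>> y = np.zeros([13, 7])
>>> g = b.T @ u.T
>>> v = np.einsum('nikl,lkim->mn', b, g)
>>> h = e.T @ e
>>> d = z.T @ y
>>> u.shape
(3, 7)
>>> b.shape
(7, 29, 3, 3)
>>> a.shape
(11, 11)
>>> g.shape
(3, 3, 29, 3)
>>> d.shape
(11, 3, 7)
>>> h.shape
(11, 11)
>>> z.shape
(13, 3, 11)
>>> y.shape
(13, 7)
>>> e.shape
(13, 11)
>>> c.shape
(13, 13)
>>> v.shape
(3, 7)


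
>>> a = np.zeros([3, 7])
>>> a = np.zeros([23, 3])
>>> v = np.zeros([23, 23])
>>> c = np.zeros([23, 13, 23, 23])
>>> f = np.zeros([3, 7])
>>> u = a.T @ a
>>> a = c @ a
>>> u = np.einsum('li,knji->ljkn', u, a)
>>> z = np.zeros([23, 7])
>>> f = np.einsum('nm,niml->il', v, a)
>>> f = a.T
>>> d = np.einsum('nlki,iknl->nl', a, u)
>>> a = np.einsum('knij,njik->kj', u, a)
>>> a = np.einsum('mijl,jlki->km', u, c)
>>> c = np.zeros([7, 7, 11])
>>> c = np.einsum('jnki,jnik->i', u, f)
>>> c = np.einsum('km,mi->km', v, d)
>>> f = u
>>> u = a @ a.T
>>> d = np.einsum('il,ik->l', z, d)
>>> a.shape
(23, 3)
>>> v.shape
(23, 23)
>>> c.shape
(23, 23)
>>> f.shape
(3, 23, 23, 13)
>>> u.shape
(23, 23)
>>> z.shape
(23, 7)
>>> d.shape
(7,)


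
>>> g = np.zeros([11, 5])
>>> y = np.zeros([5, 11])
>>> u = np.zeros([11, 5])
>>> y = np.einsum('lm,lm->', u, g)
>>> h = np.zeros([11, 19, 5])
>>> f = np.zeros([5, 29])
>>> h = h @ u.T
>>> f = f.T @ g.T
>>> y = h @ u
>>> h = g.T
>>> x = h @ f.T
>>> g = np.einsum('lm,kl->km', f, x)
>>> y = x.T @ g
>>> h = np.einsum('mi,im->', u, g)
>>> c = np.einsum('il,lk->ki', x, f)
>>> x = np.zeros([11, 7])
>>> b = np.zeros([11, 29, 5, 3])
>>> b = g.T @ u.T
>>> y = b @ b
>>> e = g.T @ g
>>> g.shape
(5, 11)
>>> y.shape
(11, 11)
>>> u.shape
(11, 5)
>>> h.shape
()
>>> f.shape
(29, 11)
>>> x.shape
(11, 7)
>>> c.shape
(11, 5)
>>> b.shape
(11, 11)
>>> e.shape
(11, 11)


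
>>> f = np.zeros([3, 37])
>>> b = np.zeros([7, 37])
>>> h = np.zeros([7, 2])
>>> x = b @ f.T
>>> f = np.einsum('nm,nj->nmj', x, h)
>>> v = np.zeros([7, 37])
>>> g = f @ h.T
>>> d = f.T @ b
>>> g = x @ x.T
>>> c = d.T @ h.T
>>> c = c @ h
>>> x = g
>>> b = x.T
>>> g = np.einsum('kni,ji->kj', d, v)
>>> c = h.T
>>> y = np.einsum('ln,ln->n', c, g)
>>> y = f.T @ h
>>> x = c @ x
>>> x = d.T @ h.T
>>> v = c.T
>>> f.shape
(7, 3, 2)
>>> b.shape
(7, 7)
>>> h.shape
(7, 2)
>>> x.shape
(37, 3, 7)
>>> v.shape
(7, 2)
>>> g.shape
(2, 7)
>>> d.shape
(2, 3, 37)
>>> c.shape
(2, 7)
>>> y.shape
(2, 3, 2)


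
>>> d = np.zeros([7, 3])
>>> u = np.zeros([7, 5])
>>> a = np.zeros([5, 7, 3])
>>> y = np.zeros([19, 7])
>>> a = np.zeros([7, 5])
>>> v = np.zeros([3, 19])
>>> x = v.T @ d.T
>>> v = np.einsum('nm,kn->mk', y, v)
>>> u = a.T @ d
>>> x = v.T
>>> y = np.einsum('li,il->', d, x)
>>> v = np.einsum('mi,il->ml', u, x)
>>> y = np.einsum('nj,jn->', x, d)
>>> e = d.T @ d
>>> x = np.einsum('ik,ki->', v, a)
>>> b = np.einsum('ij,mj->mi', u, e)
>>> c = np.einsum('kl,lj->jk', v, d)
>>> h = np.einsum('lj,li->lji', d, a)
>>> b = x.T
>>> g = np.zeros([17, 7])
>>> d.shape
(7, 3)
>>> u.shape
(5, 3)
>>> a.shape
(7, 5)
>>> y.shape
()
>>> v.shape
(5, 7)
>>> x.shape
()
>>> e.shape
(3, 3)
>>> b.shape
()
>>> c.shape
(3, 5)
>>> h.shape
(7, 3, 5)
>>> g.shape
(17, 7)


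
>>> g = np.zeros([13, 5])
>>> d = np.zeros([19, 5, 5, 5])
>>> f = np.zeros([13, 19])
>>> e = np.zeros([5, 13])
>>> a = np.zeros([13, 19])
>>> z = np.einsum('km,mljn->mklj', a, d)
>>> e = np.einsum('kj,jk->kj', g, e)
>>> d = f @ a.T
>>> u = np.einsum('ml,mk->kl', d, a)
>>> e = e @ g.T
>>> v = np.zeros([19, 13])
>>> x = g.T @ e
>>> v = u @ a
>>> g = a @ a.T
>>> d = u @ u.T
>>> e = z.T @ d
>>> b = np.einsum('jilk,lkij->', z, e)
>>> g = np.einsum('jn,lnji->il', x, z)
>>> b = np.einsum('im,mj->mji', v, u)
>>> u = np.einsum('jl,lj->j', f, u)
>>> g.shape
(5, 19)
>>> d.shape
(19, 19)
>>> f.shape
(13, 19)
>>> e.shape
(5, 5, 13, 19)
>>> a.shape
(13, 19)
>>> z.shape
(19, 13, 5, 5)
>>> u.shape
(13,)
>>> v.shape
(19, 19)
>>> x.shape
(5, 13)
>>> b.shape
(19, 13, 19)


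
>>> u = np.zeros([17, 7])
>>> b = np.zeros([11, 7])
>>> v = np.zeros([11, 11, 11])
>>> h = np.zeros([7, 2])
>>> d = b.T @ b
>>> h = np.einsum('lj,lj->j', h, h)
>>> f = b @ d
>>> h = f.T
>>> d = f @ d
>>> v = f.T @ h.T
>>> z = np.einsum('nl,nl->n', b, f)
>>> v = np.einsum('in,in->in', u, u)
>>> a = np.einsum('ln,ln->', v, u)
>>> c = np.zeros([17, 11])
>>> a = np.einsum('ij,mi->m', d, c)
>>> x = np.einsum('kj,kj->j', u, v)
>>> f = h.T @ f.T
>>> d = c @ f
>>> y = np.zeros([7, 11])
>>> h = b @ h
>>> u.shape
(17, 7)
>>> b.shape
(11, 7)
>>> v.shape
(17, 7)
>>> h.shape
(11, 11)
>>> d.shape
(17, 11)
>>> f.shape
(11, 11)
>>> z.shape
(11,)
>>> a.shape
(17,)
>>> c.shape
(17, 11)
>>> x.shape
(7,)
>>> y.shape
(7, 11)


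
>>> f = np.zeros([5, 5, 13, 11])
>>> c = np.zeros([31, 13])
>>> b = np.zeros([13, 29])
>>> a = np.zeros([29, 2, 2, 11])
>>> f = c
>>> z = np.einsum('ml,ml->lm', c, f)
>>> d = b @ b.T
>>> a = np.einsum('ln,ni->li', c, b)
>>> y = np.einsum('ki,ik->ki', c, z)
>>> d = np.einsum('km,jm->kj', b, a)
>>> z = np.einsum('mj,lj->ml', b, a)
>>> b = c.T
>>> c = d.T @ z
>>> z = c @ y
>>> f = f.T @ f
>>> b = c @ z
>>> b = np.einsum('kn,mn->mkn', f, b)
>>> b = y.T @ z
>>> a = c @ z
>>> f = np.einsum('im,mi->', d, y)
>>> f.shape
()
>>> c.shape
(31, 31)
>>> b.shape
(13, 13)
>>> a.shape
(31, 13)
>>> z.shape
(31, 13)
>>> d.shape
(13, 31)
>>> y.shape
(31, 13)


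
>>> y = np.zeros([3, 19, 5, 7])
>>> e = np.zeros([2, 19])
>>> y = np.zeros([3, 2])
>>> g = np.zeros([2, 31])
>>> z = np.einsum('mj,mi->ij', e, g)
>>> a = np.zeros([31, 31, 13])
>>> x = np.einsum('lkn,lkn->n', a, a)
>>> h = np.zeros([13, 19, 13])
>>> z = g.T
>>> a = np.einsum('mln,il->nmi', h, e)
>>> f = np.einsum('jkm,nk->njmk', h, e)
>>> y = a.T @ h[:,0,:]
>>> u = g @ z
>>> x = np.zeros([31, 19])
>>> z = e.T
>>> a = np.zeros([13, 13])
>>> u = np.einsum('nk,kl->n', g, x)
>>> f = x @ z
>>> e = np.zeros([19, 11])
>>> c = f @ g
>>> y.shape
(2, 13, 13)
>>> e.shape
(19, 11)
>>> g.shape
(2, 31)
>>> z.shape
(19, 2)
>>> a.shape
(13, 13)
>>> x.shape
(31, 19)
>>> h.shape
(13, 19, 13)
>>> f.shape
(31, 2)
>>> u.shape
(2,)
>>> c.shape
(31, 31)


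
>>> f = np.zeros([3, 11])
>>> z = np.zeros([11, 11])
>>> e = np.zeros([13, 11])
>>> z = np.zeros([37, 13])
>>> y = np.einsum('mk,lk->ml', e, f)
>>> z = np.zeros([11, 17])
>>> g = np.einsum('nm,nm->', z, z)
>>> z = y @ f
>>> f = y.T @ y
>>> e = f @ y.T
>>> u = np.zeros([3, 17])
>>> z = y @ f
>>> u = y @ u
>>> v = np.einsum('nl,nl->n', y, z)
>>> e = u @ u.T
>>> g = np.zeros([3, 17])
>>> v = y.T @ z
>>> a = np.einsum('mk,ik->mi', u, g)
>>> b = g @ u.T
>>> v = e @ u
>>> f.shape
(3, 3)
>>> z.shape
(13, 3)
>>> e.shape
(13, 13)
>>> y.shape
(13, 3)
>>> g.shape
(3, 17)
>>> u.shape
(13, 17)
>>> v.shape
(13, 17)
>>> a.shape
(13, 3)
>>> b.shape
(3, 13)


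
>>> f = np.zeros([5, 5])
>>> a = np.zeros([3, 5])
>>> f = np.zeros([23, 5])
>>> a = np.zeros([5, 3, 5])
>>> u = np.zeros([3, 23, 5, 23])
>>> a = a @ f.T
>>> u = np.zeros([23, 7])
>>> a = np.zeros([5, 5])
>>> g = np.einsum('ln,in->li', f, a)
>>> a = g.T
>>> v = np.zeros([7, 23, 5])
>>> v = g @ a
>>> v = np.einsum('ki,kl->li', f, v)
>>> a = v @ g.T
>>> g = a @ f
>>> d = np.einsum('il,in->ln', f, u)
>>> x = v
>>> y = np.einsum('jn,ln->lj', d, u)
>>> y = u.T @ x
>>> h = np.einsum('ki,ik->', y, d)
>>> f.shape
(23, 5)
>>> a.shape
(23, 23)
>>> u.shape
(23, 7)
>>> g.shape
(23, 5)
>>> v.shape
(23, 5)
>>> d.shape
(5, 7)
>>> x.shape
(23, 5)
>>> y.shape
(7, 5)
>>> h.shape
()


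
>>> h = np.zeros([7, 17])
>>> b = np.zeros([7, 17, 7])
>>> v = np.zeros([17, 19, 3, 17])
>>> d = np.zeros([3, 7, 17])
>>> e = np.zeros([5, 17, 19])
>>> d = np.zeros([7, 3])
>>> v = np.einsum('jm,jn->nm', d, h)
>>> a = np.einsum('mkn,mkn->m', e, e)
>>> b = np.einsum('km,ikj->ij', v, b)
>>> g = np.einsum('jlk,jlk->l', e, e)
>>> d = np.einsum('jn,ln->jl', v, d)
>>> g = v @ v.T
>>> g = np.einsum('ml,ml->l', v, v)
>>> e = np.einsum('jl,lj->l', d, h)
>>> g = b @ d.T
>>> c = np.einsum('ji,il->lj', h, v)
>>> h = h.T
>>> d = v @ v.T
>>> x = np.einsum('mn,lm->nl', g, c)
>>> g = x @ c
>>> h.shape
(17, 7)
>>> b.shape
(7, 7)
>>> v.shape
(17, 3)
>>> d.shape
(17, 17)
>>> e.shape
(7,)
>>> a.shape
(5,)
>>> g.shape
(17, 7)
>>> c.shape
(3, 7)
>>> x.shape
(17, 3)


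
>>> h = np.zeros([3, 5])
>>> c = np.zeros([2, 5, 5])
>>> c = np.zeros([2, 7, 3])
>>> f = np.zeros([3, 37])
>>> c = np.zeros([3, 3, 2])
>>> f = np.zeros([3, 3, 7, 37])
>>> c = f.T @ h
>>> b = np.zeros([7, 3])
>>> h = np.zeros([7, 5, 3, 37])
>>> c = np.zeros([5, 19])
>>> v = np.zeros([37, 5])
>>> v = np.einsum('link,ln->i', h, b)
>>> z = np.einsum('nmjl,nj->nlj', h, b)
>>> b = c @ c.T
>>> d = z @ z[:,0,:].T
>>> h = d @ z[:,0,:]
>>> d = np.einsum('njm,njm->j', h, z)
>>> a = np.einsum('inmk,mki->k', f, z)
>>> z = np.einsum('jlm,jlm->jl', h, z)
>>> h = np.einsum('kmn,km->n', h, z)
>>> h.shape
(3,)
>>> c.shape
(5, 19)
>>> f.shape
(3, 3, 7, 37)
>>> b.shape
(5, 5)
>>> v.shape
(5,)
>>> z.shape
(7, 37)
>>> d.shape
(37,)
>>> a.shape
(37,)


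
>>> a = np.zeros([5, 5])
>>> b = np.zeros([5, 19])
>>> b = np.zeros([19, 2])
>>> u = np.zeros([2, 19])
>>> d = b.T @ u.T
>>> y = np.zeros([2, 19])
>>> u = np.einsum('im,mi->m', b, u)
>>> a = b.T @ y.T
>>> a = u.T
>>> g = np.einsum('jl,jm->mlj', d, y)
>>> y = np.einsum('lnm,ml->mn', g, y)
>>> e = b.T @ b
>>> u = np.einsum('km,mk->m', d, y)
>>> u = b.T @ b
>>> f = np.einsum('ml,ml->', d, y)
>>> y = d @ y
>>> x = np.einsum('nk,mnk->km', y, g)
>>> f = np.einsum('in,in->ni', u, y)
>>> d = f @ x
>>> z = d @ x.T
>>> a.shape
(2,)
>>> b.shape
(19, 2)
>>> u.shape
(2, 2)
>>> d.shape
(2, 19)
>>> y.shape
(2, 2)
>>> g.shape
(19, 2, 2)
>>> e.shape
(2, 2)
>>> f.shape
(2, 2)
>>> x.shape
(2, 19)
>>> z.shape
(2, 2)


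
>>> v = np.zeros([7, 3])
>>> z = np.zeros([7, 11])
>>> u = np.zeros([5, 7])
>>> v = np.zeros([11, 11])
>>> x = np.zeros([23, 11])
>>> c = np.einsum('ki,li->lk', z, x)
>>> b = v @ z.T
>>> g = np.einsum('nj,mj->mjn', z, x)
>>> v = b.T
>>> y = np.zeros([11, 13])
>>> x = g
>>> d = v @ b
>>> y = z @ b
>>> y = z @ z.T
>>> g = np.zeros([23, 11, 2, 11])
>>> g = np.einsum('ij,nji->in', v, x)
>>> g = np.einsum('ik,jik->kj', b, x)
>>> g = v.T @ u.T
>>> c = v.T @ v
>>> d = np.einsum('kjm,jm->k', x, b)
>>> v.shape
(7, 11)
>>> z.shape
(7, 11)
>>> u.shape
(5, 7)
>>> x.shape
(23, 11, 7)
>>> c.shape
(11, 11)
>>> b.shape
(11, 7)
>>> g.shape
(11, 5)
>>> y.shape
(7, 7)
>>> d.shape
(23,)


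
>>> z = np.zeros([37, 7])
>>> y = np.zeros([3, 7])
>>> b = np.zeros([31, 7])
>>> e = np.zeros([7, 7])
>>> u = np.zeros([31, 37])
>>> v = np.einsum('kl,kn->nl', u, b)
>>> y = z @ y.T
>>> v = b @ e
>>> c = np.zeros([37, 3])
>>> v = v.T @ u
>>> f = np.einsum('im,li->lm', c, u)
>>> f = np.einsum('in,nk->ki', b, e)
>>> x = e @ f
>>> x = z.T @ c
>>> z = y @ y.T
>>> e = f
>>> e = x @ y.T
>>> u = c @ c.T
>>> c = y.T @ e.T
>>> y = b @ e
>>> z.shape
(37, 37)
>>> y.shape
(31, 37)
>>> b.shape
(31, 7)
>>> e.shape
(7, 37)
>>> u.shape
(37, 37)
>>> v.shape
(7, 37)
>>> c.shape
(3, 7)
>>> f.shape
(7, 31)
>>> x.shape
(7, 3)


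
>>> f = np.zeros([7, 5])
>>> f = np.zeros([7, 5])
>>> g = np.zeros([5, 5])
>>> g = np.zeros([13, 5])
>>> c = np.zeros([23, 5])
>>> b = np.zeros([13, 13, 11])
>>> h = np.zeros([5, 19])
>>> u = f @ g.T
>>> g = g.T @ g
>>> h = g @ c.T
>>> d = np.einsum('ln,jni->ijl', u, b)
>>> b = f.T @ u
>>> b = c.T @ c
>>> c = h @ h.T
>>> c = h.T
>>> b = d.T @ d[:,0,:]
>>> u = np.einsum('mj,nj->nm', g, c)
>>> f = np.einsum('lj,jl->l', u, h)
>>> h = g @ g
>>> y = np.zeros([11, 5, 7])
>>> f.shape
(23,)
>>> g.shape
(5, 5)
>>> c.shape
(23, 5)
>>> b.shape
(7, 13, 7)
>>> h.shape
(5, 5)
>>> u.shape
(23, 5)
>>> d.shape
(11, 13, 7)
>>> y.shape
(11, 5, 7)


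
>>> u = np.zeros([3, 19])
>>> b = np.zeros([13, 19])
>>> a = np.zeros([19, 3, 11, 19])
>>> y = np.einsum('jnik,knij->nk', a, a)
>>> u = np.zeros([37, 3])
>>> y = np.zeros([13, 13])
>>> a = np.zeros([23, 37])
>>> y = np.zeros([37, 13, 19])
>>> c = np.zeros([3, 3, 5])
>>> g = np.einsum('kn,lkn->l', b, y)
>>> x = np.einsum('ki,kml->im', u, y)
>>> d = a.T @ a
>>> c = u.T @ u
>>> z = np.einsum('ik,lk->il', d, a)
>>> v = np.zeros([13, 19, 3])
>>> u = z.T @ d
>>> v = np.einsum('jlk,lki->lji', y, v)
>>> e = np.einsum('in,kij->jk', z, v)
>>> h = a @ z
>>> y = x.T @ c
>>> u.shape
(23, 37)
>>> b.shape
(13, 19)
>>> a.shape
(23, 37)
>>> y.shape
(13, 3)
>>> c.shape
(3, 3)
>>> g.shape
(37,)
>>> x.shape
(3, 13)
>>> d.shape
(37, 37)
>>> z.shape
(37, 23)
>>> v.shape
(13, 37, 3)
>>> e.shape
(3, 13)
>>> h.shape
(23, 23)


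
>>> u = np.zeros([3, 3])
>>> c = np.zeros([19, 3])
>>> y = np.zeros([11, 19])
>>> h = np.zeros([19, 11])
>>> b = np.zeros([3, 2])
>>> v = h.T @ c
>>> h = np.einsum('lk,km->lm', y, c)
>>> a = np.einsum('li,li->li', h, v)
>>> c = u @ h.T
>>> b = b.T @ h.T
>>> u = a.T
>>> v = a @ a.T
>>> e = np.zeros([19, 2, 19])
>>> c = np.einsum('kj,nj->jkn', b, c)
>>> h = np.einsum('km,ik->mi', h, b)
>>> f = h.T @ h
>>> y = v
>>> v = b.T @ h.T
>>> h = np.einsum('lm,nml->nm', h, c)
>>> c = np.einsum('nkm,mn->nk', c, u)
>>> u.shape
(3, 11)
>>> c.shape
(11, 2)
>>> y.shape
(11, 11)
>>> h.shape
(11, 2)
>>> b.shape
(2, 11)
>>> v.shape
(11, 3)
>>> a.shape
(11, 3)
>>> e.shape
(19, 2, 19)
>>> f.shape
(2, 2)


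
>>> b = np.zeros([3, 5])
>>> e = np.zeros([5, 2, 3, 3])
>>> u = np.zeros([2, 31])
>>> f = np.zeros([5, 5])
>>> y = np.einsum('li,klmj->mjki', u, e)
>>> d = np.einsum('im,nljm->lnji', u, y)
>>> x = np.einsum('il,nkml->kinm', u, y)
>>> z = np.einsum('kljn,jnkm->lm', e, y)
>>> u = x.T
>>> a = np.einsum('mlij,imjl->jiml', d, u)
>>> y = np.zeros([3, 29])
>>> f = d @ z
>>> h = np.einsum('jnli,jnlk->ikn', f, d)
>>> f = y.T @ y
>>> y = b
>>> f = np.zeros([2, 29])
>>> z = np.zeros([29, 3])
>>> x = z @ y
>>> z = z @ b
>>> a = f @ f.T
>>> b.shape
(3, 5)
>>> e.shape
(5, 2, 3, 3)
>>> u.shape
(5, 3, 2, 3)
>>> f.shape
(2, 29)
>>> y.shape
(3, 5)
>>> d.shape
(3, 3, 5, 2)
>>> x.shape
(29, 5)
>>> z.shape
(29, 5)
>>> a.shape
(2, 2)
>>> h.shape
(31, 2, 3)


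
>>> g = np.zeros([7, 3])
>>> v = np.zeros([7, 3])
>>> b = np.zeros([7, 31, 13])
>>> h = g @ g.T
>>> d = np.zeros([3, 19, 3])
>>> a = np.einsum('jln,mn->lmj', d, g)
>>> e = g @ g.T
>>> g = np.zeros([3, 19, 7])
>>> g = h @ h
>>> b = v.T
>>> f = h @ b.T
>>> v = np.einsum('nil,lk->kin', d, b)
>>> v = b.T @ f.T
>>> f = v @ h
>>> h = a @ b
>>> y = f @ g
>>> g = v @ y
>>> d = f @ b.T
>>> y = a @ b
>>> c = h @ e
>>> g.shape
(7, 7)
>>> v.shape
(7, 7)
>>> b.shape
(3, 7)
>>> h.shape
(19, 7, 7)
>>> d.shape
(7, 3)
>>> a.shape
(19, 7, 3)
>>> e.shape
(7, 7)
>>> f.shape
(7, 7)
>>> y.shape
(19, 7, 7)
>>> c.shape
(19, 7, 7)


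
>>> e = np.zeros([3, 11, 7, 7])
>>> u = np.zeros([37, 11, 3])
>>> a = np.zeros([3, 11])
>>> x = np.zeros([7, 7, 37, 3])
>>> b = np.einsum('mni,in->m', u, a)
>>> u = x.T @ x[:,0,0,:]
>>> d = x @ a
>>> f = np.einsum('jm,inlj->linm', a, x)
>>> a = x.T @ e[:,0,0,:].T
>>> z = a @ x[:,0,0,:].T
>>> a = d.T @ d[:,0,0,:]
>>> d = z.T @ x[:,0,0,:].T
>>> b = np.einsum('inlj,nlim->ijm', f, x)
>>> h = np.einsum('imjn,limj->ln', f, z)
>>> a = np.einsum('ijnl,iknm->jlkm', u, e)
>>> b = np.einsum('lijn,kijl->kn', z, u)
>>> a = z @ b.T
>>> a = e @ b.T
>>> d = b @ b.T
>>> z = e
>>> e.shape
(3, 11, 7, 7)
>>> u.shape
(3, 37, 7, 3)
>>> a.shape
(3, 11, 7, 3)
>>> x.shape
(7, 7, 37, 3)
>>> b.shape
(3, 7)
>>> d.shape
(3, 3)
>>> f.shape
(37, 7, 7, 11)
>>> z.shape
(3, 11, 7, 7)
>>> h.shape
(3, 11)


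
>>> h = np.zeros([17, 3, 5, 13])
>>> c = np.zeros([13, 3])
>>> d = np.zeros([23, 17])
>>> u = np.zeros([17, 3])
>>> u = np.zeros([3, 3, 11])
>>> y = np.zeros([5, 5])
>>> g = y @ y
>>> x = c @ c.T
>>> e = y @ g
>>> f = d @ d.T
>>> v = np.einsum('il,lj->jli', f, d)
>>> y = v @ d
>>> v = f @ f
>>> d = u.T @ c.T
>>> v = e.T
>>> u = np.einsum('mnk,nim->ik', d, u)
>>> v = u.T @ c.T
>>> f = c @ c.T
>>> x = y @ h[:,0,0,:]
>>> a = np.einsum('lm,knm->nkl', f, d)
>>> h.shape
(17, 3, 5, 13)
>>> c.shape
(13, 3)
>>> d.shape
(11, 3, 13)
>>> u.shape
(3, 13)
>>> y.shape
(17, 23, 17)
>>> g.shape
(5, 5)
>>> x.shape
(17, 23, 13)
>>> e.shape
(5, 5)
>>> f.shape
(13, 13)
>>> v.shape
(13, 13)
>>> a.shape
(3, 11, 13)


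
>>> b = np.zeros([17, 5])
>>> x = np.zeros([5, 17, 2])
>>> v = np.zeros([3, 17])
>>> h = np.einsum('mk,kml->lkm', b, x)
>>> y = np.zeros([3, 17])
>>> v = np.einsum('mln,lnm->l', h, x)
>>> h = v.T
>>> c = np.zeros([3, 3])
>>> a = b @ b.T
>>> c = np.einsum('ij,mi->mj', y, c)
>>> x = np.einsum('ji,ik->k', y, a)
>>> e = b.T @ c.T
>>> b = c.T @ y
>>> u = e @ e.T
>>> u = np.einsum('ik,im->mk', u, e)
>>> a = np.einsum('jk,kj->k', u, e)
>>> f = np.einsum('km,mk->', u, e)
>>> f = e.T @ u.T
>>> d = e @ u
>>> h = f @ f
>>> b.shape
(17, 17)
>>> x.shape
(17,)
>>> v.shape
(5,)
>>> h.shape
(3, 3)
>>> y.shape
(3, 17)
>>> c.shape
(3, 17)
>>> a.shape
(5,)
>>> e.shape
(5, 3)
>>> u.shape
(3, 5)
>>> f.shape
(3, 3)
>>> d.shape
(5, 5)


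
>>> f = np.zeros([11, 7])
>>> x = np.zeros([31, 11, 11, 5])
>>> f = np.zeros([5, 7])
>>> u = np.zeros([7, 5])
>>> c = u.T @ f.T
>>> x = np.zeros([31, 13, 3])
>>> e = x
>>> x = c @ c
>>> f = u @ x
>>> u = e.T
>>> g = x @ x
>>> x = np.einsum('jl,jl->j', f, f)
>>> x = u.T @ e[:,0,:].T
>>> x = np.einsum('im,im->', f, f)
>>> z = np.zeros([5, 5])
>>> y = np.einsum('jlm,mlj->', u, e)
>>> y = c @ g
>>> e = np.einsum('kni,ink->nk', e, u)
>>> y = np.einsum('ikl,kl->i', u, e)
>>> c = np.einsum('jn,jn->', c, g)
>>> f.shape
(7, 5)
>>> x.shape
()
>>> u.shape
(3, 13, 31)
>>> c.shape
()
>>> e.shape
(13, 31)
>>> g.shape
(5, 5)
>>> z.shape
(5, 5)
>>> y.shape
(3,)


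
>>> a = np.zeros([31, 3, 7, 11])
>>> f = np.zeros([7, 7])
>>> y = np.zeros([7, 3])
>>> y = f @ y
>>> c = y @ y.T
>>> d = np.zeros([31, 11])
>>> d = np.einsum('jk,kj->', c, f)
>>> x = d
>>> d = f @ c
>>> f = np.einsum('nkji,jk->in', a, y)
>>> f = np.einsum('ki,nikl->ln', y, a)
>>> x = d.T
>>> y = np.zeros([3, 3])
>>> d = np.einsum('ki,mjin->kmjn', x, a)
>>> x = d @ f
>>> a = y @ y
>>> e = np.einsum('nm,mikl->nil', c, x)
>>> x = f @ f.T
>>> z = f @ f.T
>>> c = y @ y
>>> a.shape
(3, 3)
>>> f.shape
(11, 31)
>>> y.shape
(3, 3)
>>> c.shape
(3, 3)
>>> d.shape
(7, 31, 3, 11)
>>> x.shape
(11, 11)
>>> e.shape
(7, 31, 31)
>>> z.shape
(11, 11)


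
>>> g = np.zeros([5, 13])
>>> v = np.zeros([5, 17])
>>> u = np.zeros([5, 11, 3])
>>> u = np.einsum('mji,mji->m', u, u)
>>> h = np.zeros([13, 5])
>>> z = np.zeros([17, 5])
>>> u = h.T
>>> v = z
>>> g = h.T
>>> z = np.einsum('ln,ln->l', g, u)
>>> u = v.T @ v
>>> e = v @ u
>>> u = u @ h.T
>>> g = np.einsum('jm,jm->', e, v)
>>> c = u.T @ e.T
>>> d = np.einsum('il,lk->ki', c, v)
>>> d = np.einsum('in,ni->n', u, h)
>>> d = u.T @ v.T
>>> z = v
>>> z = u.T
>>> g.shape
()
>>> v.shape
(17, 5)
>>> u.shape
(5, 13)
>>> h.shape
(13, 5)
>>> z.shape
(13, 5)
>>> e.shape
(17, 5)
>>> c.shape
(13, 17)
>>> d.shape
(13, 17)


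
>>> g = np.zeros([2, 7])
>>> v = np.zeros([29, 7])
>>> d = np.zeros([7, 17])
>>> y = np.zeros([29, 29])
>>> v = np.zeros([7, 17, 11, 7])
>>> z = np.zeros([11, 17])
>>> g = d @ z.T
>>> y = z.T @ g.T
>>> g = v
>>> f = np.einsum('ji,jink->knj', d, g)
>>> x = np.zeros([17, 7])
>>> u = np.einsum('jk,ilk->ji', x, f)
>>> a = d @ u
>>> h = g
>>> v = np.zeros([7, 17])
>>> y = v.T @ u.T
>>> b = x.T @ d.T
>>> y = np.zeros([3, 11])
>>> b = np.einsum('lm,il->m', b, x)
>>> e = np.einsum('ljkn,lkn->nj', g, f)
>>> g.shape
(7, 17, 11, 7)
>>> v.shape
(7, 17)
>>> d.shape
(7, 17)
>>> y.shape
(3, 11)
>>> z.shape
(11, 17)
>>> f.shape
(7, 11, 7)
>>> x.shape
(17, 7)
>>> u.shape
(17, 7)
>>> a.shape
(7, 7)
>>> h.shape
(7, 17, 11, 7)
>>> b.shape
(7,)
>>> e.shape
(7, 17)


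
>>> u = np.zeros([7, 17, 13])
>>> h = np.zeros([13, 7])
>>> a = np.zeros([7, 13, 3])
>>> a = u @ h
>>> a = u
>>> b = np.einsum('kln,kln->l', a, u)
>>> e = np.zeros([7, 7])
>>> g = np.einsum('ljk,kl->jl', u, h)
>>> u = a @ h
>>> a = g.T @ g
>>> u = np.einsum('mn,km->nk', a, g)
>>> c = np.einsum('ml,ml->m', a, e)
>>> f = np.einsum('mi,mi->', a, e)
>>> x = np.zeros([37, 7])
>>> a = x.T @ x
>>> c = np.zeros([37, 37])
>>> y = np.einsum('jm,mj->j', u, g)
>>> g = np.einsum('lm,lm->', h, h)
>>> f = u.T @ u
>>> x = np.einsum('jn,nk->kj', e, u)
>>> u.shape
(7, 17)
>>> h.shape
(13, 7)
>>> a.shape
(7, 7)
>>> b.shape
(17,)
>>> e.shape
(7, 7)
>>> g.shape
()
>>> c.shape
(37, 37)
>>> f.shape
(17, 17)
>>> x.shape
(17, 7)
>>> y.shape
(7,)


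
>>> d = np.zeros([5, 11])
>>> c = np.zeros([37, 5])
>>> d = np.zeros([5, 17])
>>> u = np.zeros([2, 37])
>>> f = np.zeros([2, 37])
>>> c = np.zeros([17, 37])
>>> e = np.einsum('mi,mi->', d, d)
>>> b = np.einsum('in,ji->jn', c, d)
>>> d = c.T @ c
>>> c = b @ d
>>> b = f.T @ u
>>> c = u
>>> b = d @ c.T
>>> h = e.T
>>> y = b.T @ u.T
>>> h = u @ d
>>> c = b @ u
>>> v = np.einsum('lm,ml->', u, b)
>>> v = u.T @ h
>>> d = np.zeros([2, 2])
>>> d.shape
(2, 2)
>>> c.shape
(37, 37)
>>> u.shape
(2, 37)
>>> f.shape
(2, 37)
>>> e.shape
()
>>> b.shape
(37, 2)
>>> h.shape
(2, 37)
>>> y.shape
(2, 2)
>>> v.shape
(37, 37)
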